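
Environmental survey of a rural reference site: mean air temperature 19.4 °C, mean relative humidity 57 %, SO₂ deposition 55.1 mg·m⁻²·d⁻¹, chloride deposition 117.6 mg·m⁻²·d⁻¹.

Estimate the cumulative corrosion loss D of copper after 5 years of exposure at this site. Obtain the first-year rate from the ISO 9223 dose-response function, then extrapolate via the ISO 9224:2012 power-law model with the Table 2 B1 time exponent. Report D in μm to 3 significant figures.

copper: temperature factor f = -0.080·(9.4) = -0.7520
  sulphur-dioxide contribution → 0.2046 μm/a
  chloride contribution → 0.7477 μm/a
  ⇒ r_corr(copper) = 0.9523 μm/a
ISO 9224: D(t) = r_corr · t^b with b = 0.667 (copper, B1)
  D(5) = 0.9523 × 5^0.667 = 0.9523 × 2.926 = 2.786 μm

D(5) = 2.79 μm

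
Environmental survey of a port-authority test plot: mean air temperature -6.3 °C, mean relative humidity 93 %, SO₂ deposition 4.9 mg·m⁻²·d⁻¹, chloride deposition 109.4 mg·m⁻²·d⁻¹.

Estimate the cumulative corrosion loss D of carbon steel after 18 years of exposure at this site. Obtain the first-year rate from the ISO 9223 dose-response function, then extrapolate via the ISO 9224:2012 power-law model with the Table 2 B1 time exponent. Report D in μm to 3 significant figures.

D(18) = 152 μm

carbon steel: f(T) = +0.150·(T−10) [T≤10 °C] = -2.4450
  SO₂ term: 1.77·4.9^0.52·exp(0.02·93-2.4450) = 2.253
  Sd branch = 0.102·Sd^0.62·e^(0.033·RH+0.04·T) = 31.35 μm/a
  r_corr = 2.253 + 31.35 = 33.6 μm/a
Long-term exponent b (ISO 9224 Table 2, B1) = 0.523
  D(18) = 33.6 × 18^0.523 = 33.6 × 4.534 = 152.4 μm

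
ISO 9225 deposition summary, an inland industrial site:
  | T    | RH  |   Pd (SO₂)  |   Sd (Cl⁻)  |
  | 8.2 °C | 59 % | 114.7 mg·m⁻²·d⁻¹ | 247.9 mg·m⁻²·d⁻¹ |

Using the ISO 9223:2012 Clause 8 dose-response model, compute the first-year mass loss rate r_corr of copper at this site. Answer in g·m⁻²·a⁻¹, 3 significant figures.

r_corr = 9.31 g·m⁻²·a⁻¹

copper: T≤10 °C ⇒ hinge +0.126·(8.2−10) = -0.2268
  Pd branch = 0.0053·Pd^0.26·e^(0.059·RH+f) = 0.471 μm/a
  Cl⁻ term: 0.01025·247.9^0.27·exp(0.036·59+0.049·8.2) = 0.5677
  r_corr = 0.471 + 0.5677 = 1.039 μm/a
Convert to mass loss: 1.039 μm/a × 8.96 g/cm³ = 9.307 g·m⁻²·a⁻¹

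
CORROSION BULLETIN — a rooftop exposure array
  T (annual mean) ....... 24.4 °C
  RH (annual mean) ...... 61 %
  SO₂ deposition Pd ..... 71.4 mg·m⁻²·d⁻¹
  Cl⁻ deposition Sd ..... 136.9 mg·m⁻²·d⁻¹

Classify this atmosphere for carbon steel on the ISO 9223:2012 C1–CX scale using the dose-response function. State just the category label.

C4

carbon steel: temperature factor f = -0.054·(14.4) = -0.7776
  Pd branch = 1.77·Pd^0.52·e^(0.02·RH+f) = 25.35 μm/a
  Sd branch = 0.102·Sd^0.62·e^(0.033·RH+0.04·T) = 42.78 μm/a
  r_corr = 25.35 + 42.78 = 68.14 μm/a
Category bounds: 50…80 μm/a bracket r_corr ⇒ C4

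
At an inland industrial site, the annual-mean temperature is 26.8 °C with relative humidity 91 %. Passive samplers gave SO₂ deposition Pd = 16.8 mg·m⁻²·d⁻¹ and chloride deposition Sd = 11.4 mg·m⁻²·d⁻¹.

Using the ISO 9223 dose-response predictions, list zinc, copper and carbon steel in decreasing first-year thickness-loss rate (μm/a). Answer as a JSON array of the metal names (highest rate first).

["carbon steel", "copper", "zinc"]

zinc: temperature factor f = -0.071·(16.8) = -1.1928
  SO₂ term: 0.0129·16.8^0.44·exp(0.046·91-1.1928) = 0.8905
  Cl⁻ term: 0.0175·11.4^0.57·exp(0.008·91+0.085·26.8) = 1.416
  sum: 0.8905 + 1.416 → r_corr = 2.306 μm/a
copper: temperature factor f = -0.080·(16.8) = -1.3440
  SO₂ term: 0.0053·16.8^0.26·exp(0.059·91-1.3440) = 0.6179
  Sd branch = 0.01025·Sd^0.27·e^(0.036·RH+0.049·T) = 1.946 μm/a
  r_corr = 0.6179 + 1.946 = 2.564 μm/a
carbon steel: temperature factor f = -0.054·(16.8) = -0.9072
  SO₂ term: 1.77·16.8^0.52·exp(0.02·91-0.9072) = 19.12
  Cl⁻ term: 0.102·11.4^0.62·exp(0.033·91+0.04·26.8) = 27.14
  r_corr = 19.12 + 27.14 = 46.26 μm/a
Ordering by μm/a: carbon steel (46.3) > copper (2.56) > zinc (2.31)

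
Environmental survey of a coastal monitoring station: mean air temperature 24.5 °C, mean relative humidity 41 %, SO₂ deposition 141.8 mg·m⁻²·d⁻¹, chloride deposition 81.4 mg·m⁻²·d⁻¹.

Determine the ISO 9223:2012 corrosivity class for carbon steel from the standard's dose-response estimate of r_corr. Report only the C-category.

carbon steel: f(T) = -0.054·(T−10) [T>10 °C] = -0.7830
  SO₂ term: 1.77·141.8^0.52·exp(0.02·41-0.7830) = 24.15
  Sd branch = 0.102·Sd^0.62·e^(0.033·RH+0.04·T) = 16.08 μm/a
  sum: 24.15 + 16.08 → r_corr = 40.23 μm/a
ISO 9223 Table 2 (carbon steel): 25 < 40.2 ≤ 50 μm/a ⇒ C3

C3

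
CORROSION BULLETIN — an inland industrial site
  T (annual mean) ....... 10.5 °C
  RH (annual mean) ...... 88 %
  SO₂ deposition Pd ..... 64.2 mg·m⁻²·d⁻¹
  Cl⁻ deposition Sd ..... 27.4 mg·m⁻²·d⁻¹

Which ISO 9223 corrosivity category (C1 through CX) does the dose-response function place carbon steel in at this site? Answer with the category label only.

C5

carbon steel: f(T) = -0.054·(T−10) [T>10 °C] = -0.0270
  sulphur-dioxide contribution → 87.2 μm/a
  chloride contribution → 22.06 μm/a
  ⇒ r_corr(carbon steel) = 109.3 μm/a
Category bounds: 80…200 μm/a bracket r_corr ⇒ C5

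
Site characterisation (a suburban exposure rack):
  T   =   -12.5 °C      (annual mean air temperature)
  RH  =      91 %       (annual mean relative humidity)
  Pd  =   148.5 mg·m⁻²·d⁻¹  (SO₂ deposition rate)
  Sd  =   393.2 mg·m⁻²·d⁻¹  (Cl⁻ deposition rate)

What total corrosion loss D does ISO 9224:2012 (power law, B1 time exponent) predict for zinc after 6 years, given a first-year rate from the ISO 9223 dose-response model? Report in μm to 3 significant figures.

zinc: T≤10 °C ⇒ hinge +0.038·(-12.5−10) = -0.8550
  SO₂ term: 0.0129·148.5^0.44·exp(0.046·91-0.8550) = 3.257
  Sd branch = 0.0175·Sd^0.57·e^(0.008·RH+0.085·T) = 0.3773 μm/a
  r_corr = 3.257 + 0.3773 = 3.634 μm/a
Long-term exponent b (ISO 9224 Table 2, B1) = 0.813
  D(6) = 3.634 × 6^0.813 = 3.634 × 4.292 = 15.6 μm

D(6) = 15.6 μm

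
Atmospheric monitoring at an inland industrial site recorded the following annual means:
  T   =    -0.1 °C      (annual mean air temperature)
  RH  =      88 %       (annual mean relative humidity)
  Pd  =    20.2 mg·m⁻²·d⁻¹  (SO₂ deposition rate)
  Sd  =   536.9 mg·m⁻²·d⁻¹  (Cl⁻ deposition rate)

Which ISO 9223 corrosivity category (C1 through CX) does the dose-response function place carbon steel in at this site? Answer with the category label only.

C5

carbon steel: f(T) = +0.150·(T−10) [T≤10 °C] = -1.5150
  Pd branch = 1.77·Pd^0.52·e^(0.02·RH+f) = 10.79 μm/a
  Sd branch = 0.102·Sd^0.62·e^(0.033·RH+0.04·T) = 91.32 μm/a
  r_corr = 10.79 + 91.32 = 102.1 μm/a
102 μm/a falls in (80, 200] for carbon steel → category C5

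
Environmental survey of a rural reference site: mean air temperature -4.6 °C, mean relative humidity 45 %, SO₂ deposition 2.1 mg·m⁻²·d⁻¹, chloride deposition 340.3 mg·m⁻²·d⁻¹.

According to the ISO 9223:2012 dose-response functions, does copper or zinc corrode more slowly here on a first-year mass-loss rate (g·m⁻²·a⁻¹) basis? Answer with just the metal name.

copper

copper: T≤10 °C ⇒ hinge +0.126·(-4.6−10) = -1.8396
  Pd branch = 0.0053·Pd^0.26·e^(0.059·RH+f) = 0.01453 μm/a
  Sd branch = 0.01025·Sd^0.27·e^(0.036·RH+0.049·T) = 0.1995 μm/a
  sum: 0.01453 + 0.1995 → r_corr = 0.2141 μm/a
  mass loss = 0.2141 μm/a × 8.96 g/cm³ = 1.918 g·m⁻²·a⁻¹
zinc: f(T) = +0.038·(T−10) [T≤10 °C] = -0.5548
  SO₂ term: 0.0129·2.1^0.44·exp(0.046·45-0.5548) = 0.08136
  Cl⁻ term: 0.0175·340.3^0.57·exp(0.008·45+0.085·-4.6) = 0.4707
  r_corr = 0.08136 + 0.4707 = 0.5521 μm/a
  mass loss = 0.5521 μm/a × 7.14 g/cm³ = 3.942 g·m⁻²·a⁻¹
Ordering by g·m⁻²·a⁻¹: zinc (3.94) > copper (1.92)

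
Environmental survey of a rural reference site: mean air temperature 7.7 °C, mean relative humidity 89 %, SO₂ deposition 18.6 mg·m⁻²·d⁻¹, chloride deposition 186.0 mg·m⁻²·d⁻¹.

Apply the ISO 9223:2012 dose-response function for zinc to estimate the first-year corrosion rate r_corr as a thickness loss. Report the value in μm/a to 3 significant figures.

r_corr = 3.92 μm/a

zinc: T≤10 °C ⇒ hinge +0.038·(7.7−10) = -0.0874
  SO₂ term: 0.0129·18.6^0.44·exp(0.046·89-0.0874) = 2.566
  Sd branch = 0.0175·Sd^0.57·e^(0.008·RH+0.085·T) = 1.349 μm/a
  sum: 2.566 + 1.349 → r_corr = 3.915 μm/a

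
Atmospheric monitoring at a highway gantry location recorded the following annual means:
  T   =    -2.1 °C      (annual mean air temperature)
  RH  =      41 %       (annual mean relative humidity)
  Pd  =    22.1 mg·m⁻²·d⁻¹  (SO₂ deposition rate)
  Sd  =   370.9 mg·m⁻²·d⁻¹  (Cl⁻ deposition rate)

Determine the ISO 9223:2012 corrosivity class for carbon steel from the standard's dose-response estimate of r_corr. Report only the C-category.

C2

carbon steel: f(T) = +0.150·(T−10) [T≤10 °C] = -1.8150
  sulphur-dioxide contribution → 3.273 μm/a
  chloride contribution → 14.21 μm/a
  total first-year rate 17.49 μm/a
Category bounds: 1.3…25 μm/a bracket r_corr ⇒ C2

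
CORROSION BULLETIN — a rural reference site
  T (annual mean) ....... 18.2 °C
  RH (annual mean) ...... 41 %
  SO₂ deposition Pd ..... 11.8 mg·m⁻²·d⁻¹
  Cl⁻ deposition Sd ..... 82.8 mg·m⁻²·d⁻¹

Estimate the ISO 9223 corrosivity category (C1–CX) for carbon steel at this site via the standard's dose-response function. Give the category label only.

carbon steel: temperature factor f = -0.054·(8.2) = -0.4428
  sulphur-dioxide contribution → 9.315 μm/a
  chloride contribution → 12.63 μm/a
  ⇒ r_corr(carbon steel) = 21.95 μm/a
21.9 μm/a falls in (1.3, 25] for carbon steel → category C2

C2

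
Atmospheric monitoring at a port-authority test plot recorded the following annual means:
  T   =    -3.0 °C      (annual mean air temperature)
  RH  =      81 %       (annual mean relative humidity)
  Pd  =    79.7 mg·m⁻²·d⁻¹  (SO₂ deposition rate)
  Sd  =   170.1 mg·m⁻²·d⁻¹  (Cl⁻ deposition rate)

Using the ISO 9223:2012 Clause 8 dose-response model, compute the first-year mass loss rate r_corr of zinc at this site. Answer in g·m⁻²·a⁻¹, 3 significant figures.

zinc: f(T) = +0.038·(T−10) [T≤10 °C] = -0.4940
  SO₂ term: 0.0129·79.7^0.44·exp(0.046·81-0.4940) = 2.243
  Cl⁻ term: 0.0175·170.1^0.57·exp(0.008·81+0.085·-3.0) = 0.4844
  r_corr = 2.243 + 0.4844 = 2.728 μm/a
Convert to mass loss: 2.728 μm/a × 7.14 g/cm³ = 19.48 g·m⁻²·a⁻¹

r_corr = 19.5 g·m⁻²·a⁻¹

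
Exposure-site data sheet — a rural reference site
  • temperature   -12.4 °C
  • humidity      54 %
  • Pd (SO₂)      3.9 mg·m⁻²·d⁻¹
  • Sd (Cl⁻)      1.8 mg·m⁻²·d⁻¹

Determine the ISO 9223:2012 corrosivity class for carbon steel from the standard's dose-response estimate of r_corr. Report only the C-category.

carbon steel: T≤10 °C ⇒ hinge +0.150·(-12.4−10) = -3.3600
  sulphur-dioxide contribution → 0.3674 μm/a
  chloride contribution → 0.5313 μm/a
  total first-year rate 0.8987 μm/a
0.899 μm/a falls in (0, 1.3] for carbon steel → category C1

C1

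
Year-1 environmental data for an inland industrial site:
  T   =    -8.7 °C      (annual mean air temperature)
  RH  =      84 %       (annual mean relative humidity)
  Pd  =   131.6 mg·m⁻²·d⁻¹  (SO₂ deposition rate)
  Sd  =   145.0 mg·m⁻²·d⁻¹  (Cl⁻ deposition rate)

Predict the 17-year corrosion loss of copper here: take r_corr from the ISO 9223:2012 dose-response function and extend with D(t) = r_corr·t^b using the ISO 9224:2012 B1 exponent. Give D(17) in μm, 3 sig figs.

copper: T≤10 °C ⇒ hinge +0.126·(-8.7−10) = -2.3562
  SO₂ term: 0.0053·131.6^0.26·exp(0.059·84-2.3562) = 0.2537
  Sd branch = 0.01025·Sd^0.27·e^(0.036·RH+0.049·T) = 0.5278 μm/a
  r_corr = 0.2537 + 0.5278 = 0.7815 μm/a
Power-law: D(17) = r_corr · 17^0.667
  D(17) = 0.7815 × 17^0.667 = 0.7815 × 6.618 = 5.172 μm

D(17) = 5.17 μm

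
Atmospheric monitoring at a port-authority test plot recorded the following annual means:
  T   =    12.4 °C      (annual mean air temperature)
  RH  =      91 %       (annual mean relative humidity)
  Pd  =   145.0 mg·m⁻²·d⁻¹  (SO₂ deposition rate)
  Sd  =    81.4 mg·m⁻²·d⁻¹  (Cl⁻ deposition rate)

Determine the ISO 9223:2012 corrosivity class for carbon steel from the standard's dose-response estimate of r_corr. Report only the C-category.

carbon steel: T>10 °C ⇒ hinge -0.054·(12.4−10) = -0.1296
  Pd branch = 1.77·Pd^0.52·e^(0.02·RH+f) = 127.6 μm/a
  Cl⁻ term: 0.102·81.4^0.62·exp(0.033·91+0.04·12.4) = 51.62
  sum: 127.6 + 51.62 → r_corr = 179.3 μm/a
Category bounds: 80…200 μm/a bracket r_corr ⇒ C5

C5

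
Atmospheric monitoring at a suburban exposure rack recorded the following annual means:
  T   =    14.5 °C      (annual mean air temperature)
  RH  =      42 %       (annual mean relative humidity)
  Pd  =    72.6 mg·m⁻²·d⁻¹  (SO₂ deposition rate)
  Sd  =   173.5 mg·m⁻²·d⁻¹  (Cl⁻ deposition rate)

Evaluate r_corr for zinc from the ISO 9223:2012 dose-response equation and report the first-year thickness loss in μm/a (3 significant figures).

zinc: temperature factor f = -0.071·(4.5) = -0.3195
  Pd branch = 0.0129·Pd^0.44·e^(0.046·RH+f) = 0.4263 μm/a
  Cl⁻ term: 0.0175·173.5^0.57·exp(0.008·42+0.085·14.5) = 1.587
  sum: 0.4263 + 1.587 → r_corr = 2.013 μm/a

r_corr = 2.01 μm/a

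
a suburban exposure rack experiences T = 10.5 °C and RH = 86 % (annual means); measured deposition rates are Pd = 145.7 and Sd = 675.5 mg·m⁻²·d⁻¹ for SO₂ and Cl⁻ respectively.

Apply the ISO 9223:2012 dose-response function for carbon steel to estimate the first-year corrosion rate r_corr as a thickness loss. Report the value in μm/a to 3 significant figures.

r_corr = 279 μm/a

carbon steel: f(T) = -0.054·(T−10) [T>10 °C] = -0.0270
  sulphur-dioxide contribution → 128.3 μm/a
  chloride contribution → 150.6 μm/a
  ⇒ r_corr(carbon steel) = 278.9 μm/a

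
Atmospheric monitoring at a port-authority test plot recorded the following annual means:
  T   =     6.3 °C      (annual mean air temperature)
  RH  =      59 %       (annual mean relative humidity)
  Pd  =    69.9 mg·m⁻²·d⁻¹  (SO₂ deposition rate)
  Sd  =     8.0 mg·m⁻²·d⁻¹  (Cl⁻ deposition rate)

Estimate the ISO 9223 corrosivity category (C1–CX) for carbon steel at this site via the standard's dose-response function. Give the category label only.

C3

carbon steel: T≤10 °C ⇒ hinge +0.150·(6.3−10) = -0.5550
  Pd branch = 1.77·Pd^0.52·e^(0.02·RH+f) = 30.1 μm/a
  Cl⁻ term: 0.102·8.0^0.62·exp(0.033·59+0.04·6.3) = 3.338
  r_corr = 30.1 + 3.338 = 33.44 μm/a
Category bounds: 25…50 μm/a bracket r_corr ⇒ C3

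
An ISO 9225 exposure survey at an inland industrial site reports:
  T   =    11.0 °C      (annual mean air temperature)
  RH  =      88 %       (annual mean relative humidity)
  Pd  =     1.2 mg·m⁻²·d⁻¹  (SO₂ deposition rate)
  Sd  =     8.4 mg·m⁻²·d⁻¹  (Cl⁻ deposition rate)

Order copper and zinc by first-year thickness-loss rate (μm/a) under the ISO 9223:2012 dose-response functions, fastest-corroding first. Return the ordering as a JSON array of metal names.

copper: f(T) = -0.080·(T−10) [T>10 °C] = -0.0800
  SO₂ term: 0.0053·1.2^0.26·exp(0.059·88-0.0800) = 0.9225
  Cl⁻ term: 0.01025·8.4^0.27·exp(0.036·88+0.049·11.0) = 0.7417
  r_corr = 0.9225 + 0.7417 = 1.664 μm/a
zinc: f(T) = -0.071·(T−10) [T>10 °C] = -0.0710
  SO₂ term: 0.0129·1.2^0.44·exp(0.046·88-0.0710) = 0.7458
  Sd branch = 0.0175·Sd^0.57·e^(0.008·RH+0.085·T) = 0.3032 μm/a
  r_corr = 0.7458 + 0.3032 = 1.049 μm/a
Ordering by μm/a: copper (1.66) > zinc (1.05)

["copper", "zinc"]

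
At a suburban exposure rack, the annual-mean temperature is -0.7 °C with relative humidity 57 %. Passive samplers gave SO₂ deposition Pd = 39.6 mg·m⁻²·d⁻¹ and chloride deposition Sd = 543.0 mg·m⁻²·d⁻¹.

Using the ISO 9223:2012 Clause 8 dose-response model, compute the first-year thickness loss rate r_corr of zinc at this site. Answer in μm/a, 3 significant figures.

r_corr = 1.54 μm/a

zinc: f(T) = +0.038·(T−10) [T≤10 °C] = -0.4066
  sulphur-dioxide contribution → 0.5966 μm/a
  chloride contribution → 0.942 μm/a
  total first-year rate 1.539 μm/a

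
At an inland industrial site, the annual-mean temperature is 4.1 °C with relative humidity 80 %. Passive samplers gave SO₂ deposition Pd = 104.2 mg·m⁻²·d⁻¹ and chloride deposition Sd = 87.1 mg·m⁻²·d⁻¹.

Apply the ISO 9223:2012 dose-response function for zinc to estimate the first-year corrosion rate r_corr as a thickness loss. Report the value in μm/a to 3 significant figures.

r_corr = 3.76 μm/a

zinc: f(T) = +0.038·(T−10) [T≤10 °C] = -0.2242
  SO₂ term: 0.0129·104.2^0.44·exp(0.046·80-0.2242) = 3.157
  Sd branch = 0.0175·Sd^0.57·e^(0.008·RH+0.085·T) = 0.6 μm/a
  r_corr = 3.157 + 0.6 = 3.757 μm/a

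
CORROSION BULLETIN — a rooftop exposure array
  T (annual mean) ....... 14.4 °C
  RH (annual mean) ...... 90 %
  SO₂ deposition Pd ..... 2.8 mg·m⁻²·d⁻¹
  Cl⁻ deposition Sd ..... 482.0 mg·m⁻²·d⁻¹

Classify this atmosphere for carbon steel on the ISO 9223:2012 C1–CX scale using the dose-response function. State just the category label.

C5

carbon steel: T>10 °C ⇒ hinge -0.054·(14.4−10) = -0.2376
  sulphur-dioxide contribution → 14.42 μm/a
  chloride contribution → 163 μm/a
  total first-year rate 177.4 μm/a
ISO 9223 Table 2 (carbon steel): 80 < 177 ≤ 200 μm/a ⇒ C5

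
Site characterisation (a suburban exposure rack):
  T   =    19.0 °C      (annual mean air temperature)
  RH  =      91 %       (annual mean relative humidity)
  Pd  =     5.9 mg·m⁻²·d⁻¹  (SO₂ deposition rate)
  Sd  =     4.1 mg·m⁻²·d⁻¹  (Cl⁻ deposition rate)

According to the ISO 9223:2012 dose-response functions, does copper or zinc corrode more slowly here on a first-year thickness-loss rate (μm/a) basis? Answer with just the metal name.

copper: temperature factor f = -0.080·(9.0) = -0.7200
  sulphur-dioxide contribution → 0.8785 μm/a
  chloride contribution → 1.008 μm/a
  ⇒ r_corr(copper) = 1.886 μm/a
zinc: temperature factor f = -0.071·(9.0) = -0.6390
  sulphur-dioxide contribution → 0.9777 μm/a
  chloride contribution → 0.4073 μm/a
  ⇒ r_corr(zinc) = 1.385 μm/a
Ordering by μm/a: copper (1.89) > zinc (1.38)

zinc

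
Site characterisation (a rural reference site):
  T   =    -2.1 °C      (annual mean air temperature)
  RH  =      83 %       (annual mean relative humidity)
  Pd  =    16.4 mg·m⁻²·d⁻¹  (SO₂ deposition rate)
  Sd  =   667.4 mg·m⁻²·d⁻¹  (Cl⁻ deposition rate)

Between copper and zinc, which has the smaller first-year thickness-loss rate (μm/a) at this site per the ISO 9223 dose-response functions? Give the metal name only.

copper

copper: temperature factor f = +0.126·(-12.1) = -1.5246
  Pd branch = 0.0053·Pd^0.26·e^(0.059·RH+f) = 0.3197 μm/a
  Sd branch = 0.01025·Sd^0.27·e^(0.036·RH+0.049·T) = 1.062 μm/a
  r_corr = 0.3197 + 1.062 = 1.382 μm/a
zinc: f(T) = +0.038·(T−10) [T≤10 °C] = -0.4598
  Pd branch = 0.0129·Pd^0.44·e^(0.046·RH+f) = 1.269 μm/a
  Sd branch = 0.0175·Sd^0.57·e^(0.008·RH+0.085·T) = 1.158 μm/a
  sum: 1.269 + 1.158 → r_corr = 2.428 μm/a
Ordering by μm/a: zinc (2.43) > copper (1.38)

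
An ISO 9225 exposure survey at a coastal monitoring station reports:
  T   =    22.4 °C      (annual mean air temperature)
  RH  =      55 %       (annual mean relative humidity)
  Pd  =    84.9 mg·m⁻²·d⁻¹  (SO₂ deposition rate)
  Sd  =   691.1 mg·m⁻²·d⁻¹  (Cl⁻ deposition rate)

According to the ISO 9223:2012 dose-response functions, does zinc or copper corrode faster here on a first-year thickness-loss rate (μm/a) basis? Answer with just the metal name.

zinc

zinc: T>10 °C ⇒ hinge -0.071·(22.4−10) = -0.8804
  SO₂ term: 0.0129·84.9^0.44·exp(0.046·55-0.8804) = 0.4739
  Sd branch = 0.0175·Sd^0.57·e^(0.008·RH+0.085·T) = 7.578 μm/a
  r_corr = 0.4739 + 7.578 = 8.052 μm/a
copper: temperature factor f = -0.080·(12.4) = -0.9920
  Pd branch = 0.0053·Pd^0.26·e^(0.059·RH+f) = 0.1601 μm/a
  Cl⁻ term: 0.01025·691.1^0.27·exp(0.036·55+0.049·22.4) = 1.3
  r_corr = 0.1601 + 1.3 = 1.46 μm/a
Ordering by μm/a: zinc (8.05) > copper (1.46)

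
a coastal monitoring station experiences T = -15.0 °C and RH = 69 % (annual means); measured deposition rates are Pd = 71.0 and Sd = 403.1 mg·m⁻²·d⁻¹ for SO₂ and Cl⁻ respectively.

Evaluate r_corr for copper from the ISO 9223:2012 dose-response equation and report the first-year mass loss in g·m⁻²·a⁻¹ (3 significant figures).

r_corr = 3.03 g·m⁻²·a⁻¹

copper: temperature factor f = +0.126·(-25.0) = -3.1500
  Pd branch = 0.0053·Pd^0.26·e^(0.059·RH+f) = 0.04033 μm/a
  Cl⁻ term: 0.01025·403.1^0.27·exp(0.036·69+0.049·-15.0) = 0.2977
  sum: 0.04033 + 0.2977 → r_corr = 0.338 μm/a
Convert to mass loss: 0.338 μm/a × 8.96 g/cm³ = 3.029 g·m⁻²·a⁻¹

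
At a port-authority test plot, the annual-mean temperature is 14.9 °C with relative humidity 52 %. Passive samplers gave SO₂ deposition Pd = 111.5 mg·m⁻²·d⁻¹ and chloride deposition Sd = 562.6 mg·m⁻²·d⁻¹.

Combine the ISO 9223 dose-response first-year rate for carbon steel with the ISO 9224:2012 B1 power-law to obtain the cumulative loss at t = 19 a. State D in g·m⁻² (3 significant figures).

D(19) = 3.54e+03 g·m⁻²

carbon steel: T>10 °C ⇒ hinge -0.054·(14.9−10) = -0.2646
  SO₂ term: 1.77·111.5^0.52·exp(0.02·52-0.2646) = 44.6
  Cl⁻ term: 0.102·562.6^0.62·exp(0.033·52+0.04·14.9) = 52.22
  r_corr = 44.6 + 52.22 = 96.81 μm/a
Power-law: D(19) = r_corr · 19^0.523
  D(19) = 96.81 × 19^0.523 = 96.81 × 4.664 = 451.6 μm
  Mass loss = 451.6 μm × 7.85 g/cm³ = 3545 g·m⁻²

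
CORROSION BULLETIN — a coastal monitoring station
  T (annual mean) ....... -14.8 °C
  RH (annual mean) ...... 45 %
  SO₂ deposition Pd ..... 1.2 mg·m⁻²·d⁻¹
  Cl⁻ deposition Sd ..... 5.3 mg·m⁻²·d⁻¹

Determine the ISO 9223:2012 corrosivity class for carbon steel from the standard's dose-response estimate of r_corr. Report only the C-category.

carbon steel: T≤10 °C ⇒ hinge +0.150·(-14.8−10) = -3.7200
  SO₂ term: 1.77·1.2^0.52·exp(0.02·45-3.7200) = 0.116
  Sd branch = 0.102·Sd^0.62·e^(0.033·RH+0.04·T) = 0.7006 μm/a
  r_corr = 0.116 + 0.7006 = 0.8166 μm/a
ISO 9223 Table 2 (carbon steel): 0 < 0.817 ≤ 1.3 μm/a ⇒ C1

C1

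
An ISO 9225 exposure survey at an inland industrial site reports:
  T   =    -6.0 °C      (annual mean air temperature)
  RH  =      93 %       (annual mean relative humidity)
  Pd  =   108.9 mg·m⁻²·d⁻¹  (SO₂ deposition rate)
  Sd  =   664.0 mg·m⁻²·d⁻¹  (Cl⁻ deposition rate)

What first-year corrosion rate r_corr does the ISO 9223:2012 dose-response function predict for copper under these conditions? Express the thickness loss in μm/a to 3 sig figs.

r_corr = 1.83 μm/a

copper: T≤10 °C ⇒ hinge +0.126·(-6.0−10) = -2.0160
  Pd branch = 0.0053·Pd^0.26·e^(0.059·RH+f) = 0.5772 μm/a
  Cl⁻ term: 0.01025·664.0^0.27·exp(0.036·93+0.049·-6.0) = 1.256
  sum: 0.5772 + 1.256 → r_corr = 1.833 μm/a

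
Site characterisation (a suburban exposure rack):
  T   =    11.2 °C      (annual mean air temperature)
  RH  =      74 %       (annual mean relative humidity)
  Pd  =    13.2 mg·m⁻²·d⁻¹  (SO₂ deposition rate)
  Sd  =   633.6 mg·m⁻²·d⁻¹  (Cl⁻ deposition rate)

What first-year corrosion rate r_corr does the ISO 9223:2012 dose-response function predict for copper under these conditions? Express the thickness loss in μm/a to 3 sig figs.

copper: T>10 °C ⇒ hinge -0.080·(11.2−10) = -0.0960
  sulphur-dioxide contribution → 0.7414 μm/a
  chloride contribution → 1.454 μm/a
  ⇒ r_corr(copper) = 2.195 μm/a

r_corr = 2.20 μm/a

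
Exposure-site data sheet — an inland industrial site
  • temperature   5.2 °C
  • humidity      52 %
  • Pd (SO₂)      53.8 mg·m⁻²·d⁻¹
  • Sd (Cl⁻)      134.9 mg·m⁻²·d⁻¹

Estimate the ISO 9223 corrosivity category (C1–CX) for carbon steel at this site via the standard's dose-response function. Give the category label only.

C3

carbon steel: T≤10 °C ⇒ hinge +0.150·(5.2−10) = -0.7200
  Pd branch = 1.77·Pd^0.52·e^(0.02·RH+f) = 19.36 μm/a
  Cl⁻ term: 0.102·134.9^0.62·exp(0.033·52+0.04·5.2) = 14.61
  r_corr = 19.36 + 14.61 = 33.98 μm/a
ISO 9223 Table 2 (carbon steel): 25 < 34 ≤ 50 μm/a ⇒ C3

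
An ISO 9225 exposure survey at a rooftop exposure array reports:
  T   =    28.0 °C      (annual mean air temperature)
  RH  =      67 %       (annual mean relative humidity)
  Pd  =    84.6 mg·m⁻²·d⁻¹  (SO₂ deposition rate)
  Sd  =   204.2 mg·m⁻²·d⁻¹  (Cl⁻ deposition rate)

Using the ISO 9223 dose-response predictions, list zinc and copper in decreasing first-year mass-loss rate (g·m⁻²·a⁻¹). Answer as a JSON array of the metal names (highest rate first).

zinc: f(T) = -0.071·(T−10) [T>10 °C] = -1.2780
  SO₂ term: 0.0129·84.6^0.44·exp(0.046·67-1.2780) = 0.5522
  Sd branch = 0.0175·Sd^0.57·e^(0.008·RH+0.085·T) = 6.702 μm/a
  r_corr = 0.5522 + 6.702 = 7.254 μm/a
  mass loss = 7.254 μm/a × 7.14 g/cm³ = 51.79 g·m⁻²·a⁻¹
copper: f(T) = -0.080·(T−10) [T>10 °C] = -1.4400
  SO₂ term: 0.0053·84.6^0.26·exp(0.059·67-1.4400) = 0.2074
  Sd branch = 0.01025·Sd^0.27·e^(0.036·RH+0.049·T) = 1.896 μm/a
  r_corr = 0.2074 + 1.896 = 2.103 μm/a
  mass loss = 2.103 μm/a × 8.96 g/cm³ = 18.85 g·m⁻²·a⁻¹
Ordering by g·m⁻²·a⁻¹: zinc (51.8) > copper (18.8)

["zinc", "copper"]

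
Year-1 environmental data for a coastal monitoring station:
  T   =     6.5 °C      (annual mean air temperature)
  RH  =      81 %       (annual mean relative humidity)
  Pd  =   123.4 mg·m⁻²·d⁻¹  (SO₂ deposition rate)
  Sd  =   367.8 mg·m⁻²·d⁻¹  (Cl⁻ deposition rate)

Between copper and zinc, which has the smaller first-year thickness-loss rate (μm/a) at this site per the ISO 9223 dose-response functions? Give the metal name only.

copper: f(T) = +0.126·(T−10) [T≤10 °C] = -0.4410
  Pd branch = 0.0053·Pd^0.26·e^(0.059·RH+f) = 1.419 μm/a
  Cl⁻ term: 0.01025·367.8^0.27·exp(0.036·81+0.049·6.5) = 1.283
  r_corr = 1.419 + 1.283 = 2.702 μm/a
zinc: T≤10 °C ⇒ hinge +0.038·(6.5−10) = -0.1330
  Pd branch = 0.0129·Pd^0.44·e^(0.046·RH+f) = 3.901 μm/a
  Sd branch = 0.0175·Sd^0.57·e^(0.008·RH+0.085·T) = 1.686 μm/a
  sum: 3.901 + 1.686 → r_corr = 5.587 μm/a
Ordering by μm/a: zinc (5.59) > copper (2.7)

copper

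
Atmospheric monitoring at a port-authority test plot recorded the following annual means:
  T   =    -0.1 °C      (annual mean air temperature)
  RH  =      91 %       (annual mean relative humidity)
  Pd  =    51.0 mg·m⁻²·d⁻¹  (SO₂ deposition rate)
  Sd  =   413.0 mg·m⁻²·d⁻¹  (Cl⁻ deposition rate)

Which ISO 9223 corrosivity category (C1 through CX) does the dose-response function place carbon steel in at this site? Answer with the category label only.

C5

carbon steel: T≤10 °C ⇒ hinge +0.150·(-0.1−10) = -1.5150
  sulphur-dioxide contribution → 18.55 μm/a
  chloride contribution → 85.69 μm/a
  total first-year rate 104.2 μm/a
104 μm/a falls in (80, 200] for carbon steel → category C5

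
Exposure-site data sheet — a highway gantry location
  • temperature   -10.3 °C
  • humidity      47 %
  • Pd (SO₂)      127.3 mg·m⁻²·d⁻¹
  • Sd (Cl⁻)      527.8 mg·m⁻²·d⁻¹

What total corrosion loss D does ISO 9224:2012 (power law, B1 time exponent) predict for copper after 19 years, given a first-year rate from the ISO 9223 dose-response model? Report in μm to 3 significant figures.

copper: f(T) = +0.126·(T−10) [T≤10 °C] = -2.5578
  SO₂ term: 0.0053·127.3^0.26·exp(0.059·47-2.5578) = 0.02317
  Sd branch = 0.01025·Sd^0.27·e^(0.036·RH+0.049·T) = 0.1826 μm/a
  r_corr = 0.02317 + 0.1826 = 0.2057 μm/a
Long-term exponent b (ISO 9224 Table 2, B1) = 0.667
  D(19) = 0.2057 × 19^0.667 = 0.2057 × 7.127 = 1.466 μm

D(19) = 1.47 μm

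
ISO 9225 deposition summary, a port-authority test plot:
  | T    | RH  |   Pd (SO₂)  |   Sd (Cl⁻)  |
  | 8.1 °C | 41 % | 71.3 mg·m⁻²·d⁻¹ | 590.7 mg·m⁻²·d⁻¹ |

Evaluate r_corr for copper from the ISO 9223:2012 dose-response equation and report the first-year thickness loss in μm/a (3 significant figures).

r_corr = 0.516 μm/a

copper: temperature factor f = +0.126·(-1.9) = -0.2394
  Pd branch = 0.0053·Pd^0.26·e^(0.059·RH+f) = 0.1421 μm/a
  Cl⁻ term: 0.01025·590.7^0.27·exp(0.036·41+0.049·8.1) = 0.3736
  r_corr = 0.1421 + 0.3736 = 0.5157 μm/a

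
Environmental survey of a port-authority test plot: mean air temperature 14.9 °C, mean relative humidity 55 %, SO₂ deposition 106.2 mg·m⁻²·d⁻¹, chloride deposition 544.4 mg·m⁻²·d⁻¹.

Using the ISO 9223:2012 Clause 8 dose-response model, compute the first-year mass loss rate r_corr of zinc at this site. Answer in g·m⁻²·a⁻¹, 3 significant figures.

r_corr = 31.3 g·m⁻²·a⁻¹

zinc: temperature factor f = -0.071·(4.9) = -0.3479
  SO₂ term: 0.0129·106.2^0.44·exp(0.046·55-0.3479) = 0.8908
  Cl⁻ term: 0.0175·544.4^0.57·exp(0.008·55+0.085·14.9) = 3.497
  r_corr = 0.8908 + 3.497 = 4.387 μm/a
Convert to mass loss: 4.387 μm/a × 7.14 g/cm³ = 31.33 g·m⁻²·a⁻¹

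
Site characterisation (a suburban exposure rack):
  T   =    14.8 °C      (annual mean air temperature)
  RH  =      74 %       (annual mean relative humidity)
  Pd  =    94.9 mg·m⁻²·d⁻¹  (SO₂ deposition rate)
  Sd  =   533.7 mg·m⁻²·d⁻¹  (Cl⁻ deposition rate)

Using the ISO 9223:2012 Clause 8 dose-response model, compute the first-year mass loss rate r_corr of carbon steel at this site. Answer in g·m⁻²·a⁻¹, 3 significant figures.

carbon steel: f(T) = -0.054·(T−10) [T>10 °C] = -0.2592
  Pd branch = 1.77·Pd^0.52·e^(0.02·RH+f) = 64.02 μm/a
  Sd branch = 0.102·Sd^0.62·e^(0.033·RH+0.04·T) = 104 μm/a
  r_corr = 64.02 + 104 = 168.1 μm/a
Convert to mass loss: 168.1 μm/a × 7.85 g/cm³ = 1319 g·m⁻²·a⁻¹

r_corr = 1.32e+03 g·m⁻²·a⁻¹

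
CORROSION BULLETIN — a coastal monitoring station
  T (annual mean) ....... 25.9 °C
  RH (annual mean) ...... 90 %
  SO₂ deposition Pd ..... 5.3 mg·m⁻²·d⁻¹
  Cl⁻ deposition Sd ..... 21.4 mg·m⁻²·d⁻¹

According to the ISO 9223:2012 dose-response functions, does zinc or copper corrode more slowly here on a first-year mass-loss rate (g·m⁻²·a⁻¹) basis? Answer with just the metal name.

zinc

zinc: T>10 °C ⇒ hinge -0.071·(25.9−10) = -1.1289
  sulphur-dioxide contribution → 0.5457 μm/a
  chloride contribution → 1.863 μm/a
  total first-year rate 2.409 μm/a
  mass loss = 2.409 μm/a × 7.14 g/cm³ = 17.2 g·m⁻²·a⁻¹
copper: T>10 °C ⇒ hinge -0.080·(25.9−10) = -1.2720
  sulphur-dioxide contribution → 0.4637 μm/a
  chloride contribution → 2.129 μm/a
  ⇒ r_corr(copper) = 2.593 μm/a
  mass loss = 2.593 μm/a × 8.96 g/cm³ = 23.23 g·m⁻²·a⁻¹
Ordering by g·m⁻²·a⁻¹: copper (23.2) > zinc (17.2)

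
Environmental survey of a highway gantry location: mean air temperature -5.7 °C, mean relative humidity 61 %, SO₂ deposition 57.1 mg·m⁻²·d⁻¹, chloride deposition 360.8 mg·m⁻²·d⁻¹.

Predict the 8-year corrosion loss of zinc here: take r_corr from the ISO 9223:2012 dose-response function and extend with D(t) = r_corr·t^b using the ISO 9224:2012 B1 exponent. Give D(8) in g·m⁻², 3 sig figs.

D(8) = 46.5 g·m⁻²

zinc: temperature factor f = +0.038·(-15.7) = -0.5966
  Pd branch = 0.0129·Pd^0.44·e^(0.046·RH+f) = 0.6967 μm/a
  Cl⁻ term: 0.0175·360.8^0.57·exp(0.008·61+0.085·-5.7) = 0.5037
  sum: 0.6967 + 0.5037 → r_corr = 1.2 μm/a
Long-term exponent b (ISO 9224 Table 2, B1) = 0.813
  D(8) = 1.2 × 8^0.813 = 1.2 × 5.423 = 6.509 μm
  Mass loss = 6.509 μm × 7.14 g/cm³ = 46.48 g·m⁻²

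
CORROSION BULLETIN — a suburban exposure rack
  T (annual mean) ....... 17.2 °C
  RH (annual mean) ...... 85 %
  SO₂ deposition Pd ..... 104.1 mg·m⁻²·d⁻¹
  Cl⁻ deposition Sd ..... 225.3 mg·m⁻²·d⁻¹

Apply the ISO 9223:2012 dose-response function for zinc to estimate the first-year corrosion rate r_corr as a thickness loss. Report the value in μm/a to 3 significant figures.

zinc: f(T) = -0.071·(T−10) [T>10 °C] = -0.5112
  Pd branch = 0.0129·Pd^0.44·e^(0.046·RH+f) = 2.981 μm/a
  Cl⁻ term: 0.0175·225.3^0.57·exp(0.008·85+0.085·17.2) = 3.269
  r_corr = 2.981 + 3.269 = 6.25 μm/a

r_corr = 6.25 μm/a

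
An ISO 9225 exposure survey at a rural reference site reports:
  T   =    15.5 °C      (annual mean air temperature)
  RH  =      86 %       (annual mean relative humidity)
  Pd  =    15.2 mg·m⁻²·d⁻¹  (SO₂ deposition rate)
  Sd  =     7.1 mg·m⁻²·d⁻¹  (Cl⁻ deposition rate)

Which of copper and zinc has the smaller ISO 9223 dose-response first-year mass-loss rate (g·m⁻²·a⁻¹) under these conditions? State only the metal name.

copper: T>10 °C ⇒ hinge -0.080·(15.5−10) = -0.4400
  sulphur-dioxide contribution → 1.107 μm/a
  chloride contribution → 0.8222 μm/a
  total first-year rate 1.929 μm/a
  mass loss = 1.929 μm/a × 8.96 g/cm³ = 17.28 g·m⁻²·a⁻¹
zinc: f(T) = -0.071·(T−10) [T>10 °C] = -0.3905
  sulphur-dioxide contribution → 1.51 μm/a
  chloride contribution → 0.3974 μm/a
  total first-year rate 1.908 μm/a
  mass loss = 1.908 μm/a × 7.14 g/cm³ = 13.62 g·m⁻²·a⁻¹
Ordering by g·m⁻²·a⁻¹: copper (17.3) > zinc (13.6)

zinc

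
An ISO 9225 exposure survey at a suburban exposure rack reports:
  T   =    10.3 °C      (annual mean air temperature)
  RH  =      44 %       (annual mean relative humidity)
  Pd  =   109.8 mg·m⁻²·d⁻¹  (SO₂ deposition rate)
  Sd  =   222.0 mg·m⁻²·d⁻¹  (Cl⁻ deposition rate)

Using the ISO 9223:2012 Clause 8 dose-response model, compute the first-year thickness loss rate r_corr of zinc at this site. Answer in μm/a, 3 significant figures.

r_corr = 2.05 μm/a

zinc: T>10 °C ⇒ hinge -0.071·(10.3−10) = -0.0213
  SO₂ term: 0.0129·109.8^0.44·exp(0.046·44-0.0213) = 0.7555
  Sd branch = 0.0175·Sd^0.57·e^(0.008·RH+0.085·T) = 1.299 μm/a
  r_corr = 0.7555 + 1.299 = 2.054 μm/a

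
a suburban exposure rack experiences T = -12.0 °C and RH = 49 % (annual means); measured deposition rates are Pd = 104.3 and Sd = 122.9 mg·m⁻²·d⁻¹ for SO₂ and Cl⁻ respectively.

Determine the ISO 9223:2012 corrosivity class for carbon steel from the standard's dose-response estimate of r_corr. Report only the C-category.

carbon steel: T≤10 °C ⇒ hinge +0.150·(-12.0−10) = -3.3000
  sulphur-dioxide contribution → 1.949 μm/a
  chloride contribution → 6.279 μm/a
  total first-year rate 8.229 μm/a
ISO 9223 Table 2 (carbon steel): 1.3 < 8.23 ≤ 25 μm/a ⇒ C2

C2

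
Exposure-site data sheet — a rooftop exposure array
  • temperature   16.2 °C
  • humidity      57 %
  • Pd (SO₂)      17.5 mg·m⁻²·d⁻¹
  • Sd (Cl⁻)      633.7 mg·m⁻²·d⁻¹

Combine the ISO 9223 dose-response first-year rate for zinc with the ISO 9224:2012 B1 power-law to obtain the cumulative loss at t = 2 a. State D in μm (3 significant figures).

D(2) = 8.31 μm

zinc: T>10 °C ⇒ hinge -0.071·(16.2−10) = -0.4402
  SO₂ term: 0.0129·17.5^0.44·exp(0.046·57-0.4402) = 0.4028
  Sd branch = 0.0175·Sd^0.57·e^(0.008·RH+0.085·T) = 4.327 μm/a
  sum: 0.4028 + 4.327 → r_corr = 4.73 μm/a
Long-term exponent b (ISO 9224 Table 2, B1) = 0.813
  D(2) = 4.73 × 2^0.813 = 4.73 × 1.757 = 8.309 μm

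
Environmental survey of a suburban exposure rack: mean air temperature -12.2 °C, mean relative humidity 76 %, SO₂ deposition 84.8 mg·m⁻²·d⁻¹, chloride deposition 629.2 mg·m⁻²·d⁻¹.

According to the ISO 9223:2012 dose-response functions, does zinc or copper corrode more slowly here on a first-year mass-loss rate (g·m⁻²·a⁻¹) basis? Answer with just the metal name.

copper

zinc: T≤10 °C ⇒ hinge +0.038·(-12.2−10) = -0.8436
  SO₂ term: 0.0129·84.8^0.44·exp(0.046·76-0.8436) = 1.291
  Cl⁻ term: 0.0175·629.2^0.57·exp(0.008·76+0.085·-12.2) = 0.4488
  sum: 1.291 + 0.4488 → r_corr = 1.74 μm/a
  mass loss = 1.74 μm/a × 7.14 g/cm³ = 12.42 g·m⁻²·a⁻¹
copper: temperature factor f = +0.126·(-22.2) = -2.7972
  SO₂ term: 0.0053·84.8^0.26·exp(0.059·76-2.7972) = 0.09083
  Cl⁻ term: 0.01025·629.2^0.27·exp(0.036·76+0.049·-12.2) = 0.4955
  sum: 0.09083 + 0.4955 → r_corr = 0.5863 μm/a
  mass loss = 0.5863 μm/a × 8.96 g/cm³ = 5.253 g·m⁻²·a⁻¹
Ordering by g·m⁻²·a⁻¹: zinc (12.4) > copper (5.25)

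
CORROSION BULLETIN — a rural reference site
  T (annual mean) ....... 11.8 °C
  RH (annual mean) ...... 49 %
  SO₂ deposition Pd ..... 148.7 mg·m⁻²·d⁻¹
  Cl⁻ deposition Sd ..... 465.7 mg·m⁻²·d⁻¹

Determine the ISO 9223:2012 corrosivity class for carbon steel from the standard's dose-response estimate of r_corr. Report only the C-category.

C5

carbon steel: temperature factor f = -0.054·(1.8) = -0.0972
  SO₂ term: 1.77·148.7^0.52·exp(0.02·49-0.0972) = 57.67
  Sd branch = 0.102·Sd^0.62·e^(0.033·RH+0.04·T) = 37.16 μm/a
  sum: 57.67 + 37.16 → r_corr = 94.83 μm/a
Category bounds: 80…200 μm/a bracket r_corr ⇒ C5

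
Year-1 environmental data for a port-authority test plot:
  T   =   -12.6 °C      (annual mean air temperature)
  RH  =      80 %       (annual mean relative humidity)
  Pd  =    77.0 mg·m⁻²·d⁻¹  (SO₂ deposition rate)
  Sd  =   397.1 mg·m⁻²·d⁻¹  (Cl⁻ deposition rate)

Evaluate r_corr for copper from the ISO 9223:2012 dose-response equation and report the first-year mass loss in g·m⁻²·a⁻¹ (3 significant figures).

r_corr = 5.40 g·m⁻²·a⁻¹

copper: T≤10 °C ⇒ hinge +0.126·(-12.6−10) = -2.8476
  Pd branch = 0.0053·Pd^0.26·e^(0.059·RH+f) = 0.1066 μm/a
  Cl⁻ term: 0.01025·397.1^0.27·exp(0.036·80+0.049·-12.6) = 0.4955
  r_corr = 0.1066 + 0.4955 = 0.6022 μm/a
Convert to mass loss: 0.6022 μm/a × 8.96 g/cm³ = 5.395 g·m⁻²·a⁻¹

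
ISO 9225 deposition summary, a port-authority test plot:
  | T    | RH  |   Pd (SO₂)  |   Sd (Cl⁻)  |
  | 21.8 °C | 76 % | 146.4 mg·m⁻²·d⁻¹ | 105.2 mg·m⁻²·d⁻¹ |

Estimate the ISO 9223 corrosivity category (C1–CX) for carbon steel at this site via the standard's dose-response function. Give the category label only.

carbon steel: temperature factor f = -0.054·(11.8) = -0.6372
  Pd branch = 1.77·Pd^0.52·e^(0.02·RH+f) = 57.21 μm/a
  Sd branch = 0.102·Sd^0.62·e^(0.033·RH+0.04·T) = 53.72 μm/a
  sum: 57.21 + 53.72 → r_corr = 110.9 μm/a
ISO 9223 Table 2 (carbon steel): 80 < 111 ≤ 200 μm/a ⇒ C5

C5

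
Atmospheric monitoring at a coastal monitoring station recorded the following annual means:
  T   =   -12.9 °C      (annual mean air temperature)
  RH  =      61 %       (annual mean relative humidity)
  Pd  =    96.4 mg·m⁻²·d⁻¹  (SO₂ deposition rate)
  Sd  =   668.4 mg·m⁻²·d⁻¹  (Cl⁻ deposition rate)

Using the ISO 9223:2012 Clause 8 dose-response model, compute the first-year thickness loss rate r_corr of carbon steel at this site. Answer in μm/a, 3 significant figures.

carbon steel: temperature factor f = +0.150·(-22.9) = -3.4350
  Pd branch = 1.77·Pd^0.52·e^(0.02·RH+f) = 2.078 μm/a
  Sd branch = 0.102·Sd^0.62·e^(0.033·RH+0.04·T) = 25.72 μm/a
  r_corr = 2.078 + 25.72 = 27.8 μm/a

r_corr = 27.8 μm/a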